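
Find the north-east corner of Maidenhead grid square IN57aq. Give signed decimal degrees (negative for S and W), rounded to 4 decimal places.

47.7083, -9.9167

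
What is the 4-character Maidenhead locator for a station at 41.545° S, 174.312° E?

RE78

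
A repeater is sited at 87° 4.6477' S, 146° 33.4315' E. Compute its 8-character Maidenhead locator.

QA32gw61

Offset from 180°W / 90°S: lon 326.55719°, lat 2.92254°.
Field: lon ⌊326.55719/20⌋ = 16 → Q; lat ⌊2.92254/10⌋ = 0 → A.
Square: lon ⌊6.55719/2⌋ = 3; lat ⌊2.92254/1⌋ = 2.
Subsquare: lon ⌊0.55719/0.0833333⌋ = 6 → g; lat ⌊0.92254/0.0416667⌋ = 22 → w.
Extended square: lon ⌊0.05719/0.00833333⌋ = 6; lat ⌊0.00587/0.00416667⌋ = 1.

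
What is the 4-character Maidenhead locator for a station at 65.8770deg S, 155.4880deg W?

Offset from 180°W / 90°S: lon 24.51°, lat 24.12°.
Field: 24.51/20 → 1 → B, 24.12/10 → 2 → C; chars BC.
Square: 4.51/2 → 2, 4.12/1 → 4; chars 24.

BC24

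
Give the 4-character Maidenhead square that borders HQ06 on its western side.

GQ96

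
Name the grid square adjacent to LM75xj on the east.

Longitude subsquare x = 23; +1 → 24, wraps to 0 = a, carry into square.
Longitude square 7; +1 → 8.
The latitude characters are unchanged.

LM85aj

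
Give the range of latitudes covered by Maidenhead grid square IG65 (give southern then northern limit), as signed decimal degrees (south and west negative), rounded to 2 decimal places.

Field I=8, G=6: +8·20° lon, +6·10° lat → SW at lon -20°, lat -30°.
Square 6, 5: +6·2° lon, +5·1° lat → SW at lon -8°, lat -25°.
Cell spans 2° lon × 1° lat.
south -25.00, north -24.00.

-25.00, -24.00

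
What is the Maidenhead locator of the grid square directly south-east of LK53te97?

LK53ue06

Longitude extended square 9; +1 → 10, wraps to 0, carry into subsquare.
Longitude subsquare t = 19; +1 → 20 = u.
Latitude extended square 7; −1 → 6.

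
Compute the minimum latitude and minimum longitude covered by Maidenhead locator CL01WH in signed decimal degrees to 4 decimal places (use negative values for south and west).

21.2917, -138.1667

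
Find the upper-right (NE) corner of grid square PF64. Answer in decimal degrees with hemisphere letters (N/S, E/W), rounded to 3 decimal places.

35.000° S, 134.000° E

Field P=15, F=5: +15·20° lon, +5·10° lat → SW at lon 120°, lat -40°.
Square 6, 4: +6·2° lon, +4·1° lat → SW at lon 132°, lat -36°.
Cell spans 2° lon × 1° lat. NE corner is SW corner plus one full cell.
latitude 35.000° S, longitude 134.000° E.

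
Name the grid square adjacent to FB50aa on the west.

FB40xa

Longitude subsquare a = 0; −1 → -1, wraps to 23 = x, carry into square.
Longitude square 5; −1 → 4.
The latitude characters are unchanged.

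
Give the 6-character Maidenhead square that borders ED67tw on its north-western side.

ED67sx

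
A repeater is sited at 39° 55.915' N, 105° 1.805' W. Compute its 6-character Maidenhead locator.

DM79lw

Add 180° to longitude and 90° to latitude: 74.9699, 129.9319.
Field (20°×10°, letters A–R): lon ⌊74.9699/20⌋ = 3 → D; lat ⌊129.9319/10⌋ = 12 → M.
Square (2°×1°, digits 0–9): lon ⌊14.9699/2⌋ = 7; lat ⌊9.9319/1⌋ = 9.
Subsquare (5′×2.5′, letters a–x): lon ⌊0.9699/0.0833333⌋ = 11 → l; lat ⌊0.9319/0.0416667⌋ = 22 → w.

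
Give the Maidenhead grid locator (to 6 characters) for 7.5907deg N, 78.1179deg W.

FJ07wo

Shift to the Maidenhead origin (180°W, 90°S): lon 101.8821, lat 97.5907.
Field: lon ⌊101.8821/20⌋ = 5 → F; lat ⌊97.5907/10⌋ = 9 → J.
Square: lon ⌊1.8821/2⌋ = 0; lat ⌊7.5907/1⌋ = 7.
Subsquare: lon ⌊1.8821/0.0833333⌋ = 22 → w; lat ⌊0.5907/0.0416667⌋ = 14 → o.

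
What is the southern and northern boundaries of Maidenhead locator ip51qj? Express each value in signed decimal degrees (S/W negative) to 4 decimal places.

Field I=8, P=15: +8·20° lon, +15·10° lat → SW at lon -20°, lat 60°.
Square 5, 1: +5·2° lon, +1·1° lat → SW at lon -10°, lat 61°.
Subsquare q=16, j=9: +16·0.0833333° lon, +9·0.0416667° lat → SW at lon -8.66667°, lat 61.375°.
Cell spans 0.0833333° lon × 0.0416667° lat.
south 61.3750, north 61.4167.

61.3750, 61.4167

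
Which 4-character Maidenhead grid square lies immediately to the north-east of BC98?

CC09

Longitude square 9; +1 → 10, wraps to 0, carry into field.
Longitude field B = 1; +1 → 2 = C.
Latitude square 8; +1 → 9.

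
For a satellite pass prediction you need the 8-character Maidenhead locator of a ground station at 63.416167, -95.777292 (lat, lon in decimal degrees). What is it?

Offset from 180°W / 90°S: lon 84.22271°, lat 153.41617°.
Field: lon ⌊84.22271/20⌋ = 4 → E; lat ⌊153.41617/10⌋ = 15 → P.
Square: lon ⌊4.22271/2⌋ = 2; lat ⌊3.41617/1⌋ = 3.
Subsquare: lon ⌊0.22271/0.0833333⌋ = 2 → c; lat ⌊0.41617/0.0416667⌋ = 9 → j.
Extended square: lon ⌊0.05604/0.00833333⌋ = 6; lat ⌊0.04117/0.00416667⌋ = 9.

EP23cj69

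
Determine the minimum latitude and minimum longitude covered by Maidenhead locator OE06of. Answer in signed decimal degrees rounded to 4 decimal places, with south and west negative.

Field O=14, E=4: +14·20° lon, +4·10° lat → SW at lon 100°, lat -50°.
Square 0, 6: +0·2° lon, +6·1° lat → SW at lon 100°, lat -44°.
Subsquare o=14, f=5: +14·0.0833333° lon, +5·0.0416667° lat → SW at lon 101.167°, lat -43.7917°.
latitude -43.7917, longitude 101.1667.

-43.7917, 101.1667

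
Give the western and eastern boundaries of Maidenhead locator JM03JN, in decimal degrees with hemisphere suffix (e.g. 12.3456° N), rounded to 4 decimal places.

Field J=9, M=12: +9·20° lon, +12·10° lat → SW at lon 0°, lat 30°.
Square 0, 3: +0·2° lon, +3·1° lat → SW at lon 0°, lat 33°.
Subsquare j=9, n=13: +9·0.0833333° lon, +13·0.0416667° lat → SW at lon 0.75°, lat 33.5417°.
Cell spans 0.0833333° lon × 0.0416667° lat.
west 0.7500° E, east 0.8333° E.

0.7500° E, 0.8333° E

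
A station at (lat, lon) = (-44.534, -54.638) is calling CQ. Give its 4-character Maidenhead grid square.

GE25

Offset from 180°W / 90°S: lon 125.36°, lat 45.47°.
Field (20°×10°, letters A–R): lon ⌊125.36/20⌋ = 6 → G; lat ⌊45.47/10⌋ = 4 → E.
Square (2°×1°, digits 0–9): lon ⌊5.36/2⌋ = 2; lat ⌊5.47/1⌋ = 5.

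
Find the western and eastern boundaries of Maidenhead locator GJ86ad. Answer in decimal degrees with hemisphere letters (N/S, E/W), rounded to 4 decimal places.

Field G=6, J=9: +6·20° lon, +9·10° lat → SW at lon -60°, lat 0°.
Square 8, 6: +8·2° lon, +6·1° lat → SW at lon -44°, lat 6°.
Subsquare a=0, d=3: +0·0.0833333° lon, +3·0.0416667° lat → SW at lon -44°, lat 6.125°.
Cell spans 0.0833333° lon × 0.0416667° lat.
west 44.0000° W, east 43.9167° W.

44.0000° W, 43.9167° W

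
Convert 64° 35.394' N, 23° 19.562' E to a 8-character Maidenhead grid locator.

KP14po91

Offset from 180°W / 90°S: lon 203.32603°, lat 154.58990°.
Field: lon ⌊203.32603/20⌋ = 10 → K; lat ⌊154.58990/10⌋ = 15 → P.
Square: lon ⌊3.32603/2⌋ = 1; lat ⌊4.58990/1⌋ = 4.
Subsquare: lon ⌊1.32603/0.0833333⌋ = 15 → p; lat ⌊0.58990/0.0416667⌋ = 14 → o.
Extended square: lon ⌊0.07603/0.00833333⌋ = 9; lat ⌊0.00657/0.00416667⌋ = 1.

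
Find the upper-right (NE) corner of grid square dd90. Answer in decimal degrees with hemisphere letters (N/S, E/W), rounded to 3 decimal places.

59.000° S, 100.000° W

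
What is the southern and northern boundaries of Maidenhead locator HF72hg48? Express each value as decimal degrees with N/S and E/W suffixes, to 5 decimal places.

37.71667° S, 37.71250° S

Field H=7, F=5: +7·20° lon, +5·10° lat → SW at lon -40°, lat -40°.
Square 7, 2: +7·2° lon, +2·1° lat → SW at lon -26°, lat -38°.
Subsquare h=7, g=6: +7·0.0833333° lon, +6·0.0416667° lat → SW at lon -25.4167°, lat -37.75°.
Extended square 4, 8: +4·0.00833333° lon, +8·0.00416667° lat → SW at lon -25.3833°, lat -37.7167°.
Cell spans 0.00833333° lon × 0.00416667° lat.
south 37.71667° S, north 37.71250° S.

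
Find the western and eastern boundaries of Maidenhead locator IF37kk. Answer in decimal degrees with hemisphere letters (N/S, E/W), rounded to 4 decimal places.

Field I=8, F=5: +8·20° lon, +5·10° lat → SW at lon -20°, lat -40°.
Square 3, 7: +3·2° lon, +7·1° lat → SW at lon -14°, lat -33°.
Subsquare k=10, k=10: +10·0.0833333° lon, +10·0.0416667° lat → SW at lon -13.1667°, lat -32.5833°.
Cell spans 0.0833333° lon × 0.0416667° lat.
west 13.1667° W, east 13.0833° W.

13.1667° W, 13.0833° W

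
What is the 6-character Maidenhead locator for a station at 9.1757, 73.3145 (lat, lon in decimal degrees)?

MJ69pe

Shift to the Maidenhead origin (180°W, 90°S): lon 253.3145, lat 99.1757.
Field: lon ⌊253.3145/20⌋ = 12 → M; lat ⌊99.1757/10⌋ = 9 → J.
Square: lon ⌊13.3145/2⌋ = 6; lat ⌊9.1757/1⌋ = 9.
Subsquare: lon ⌊1.3145/0.0833333⌋ = 15 → p; lat ⌊0.1757/0.0416667⌋ = 4 → e.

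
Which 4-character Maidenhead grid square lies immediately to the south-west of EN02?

Longitude square 0; −1 → -1, wraps to 9, carry into field.
Longitude field E = 4; −1 → 3 = D.
Latitude square 2; −1 → 1.

DN91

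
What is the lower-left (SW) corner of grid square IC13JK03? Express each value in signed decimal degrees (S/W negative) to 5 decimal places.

Field I=8, C=2: +8·20° lon, +2·10° lat → SW at lon -20°, lat -70°.
Square 1, 3: +1·2° lon, +3·1° lat → SW at lon -18°, lat -67°.
Subsquare j=9, k=10: +9·0.0833333° lon, +10·0.0416667° lat → SW at lon -17.25°, lat -66.5833°.
Extended square 0, 3: +0·0.00833333° lon, +3·0.00416667° lat → SW at lon -17.25°, lat -66.5708°.
latitude -66.57083, longitude -17.25000.

-66.57083, -17.25000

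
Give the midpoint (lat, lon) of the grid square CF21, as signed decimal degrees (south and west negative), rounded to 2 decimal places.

-38.50, -135.00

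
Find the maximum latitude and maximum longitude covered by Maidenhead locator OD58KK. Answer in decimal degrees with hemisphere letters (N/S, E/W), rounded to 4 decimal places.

51.5417° S, 110.9167° E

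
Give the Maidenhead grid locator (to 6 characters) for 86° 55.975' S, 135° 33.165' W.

Offset from 180°W / 90°S: lon 44.4472°, lat 3.0671°.
Field: 44.4472/20 → 2 → C, 3.0671/10 → 0 → A; chars CA.
Square: 4.4472/2 → 2, 3.0671/1 → 3; chars 23.
Subsquare: 0.4472/0.0833333 → 5 → f, 0.0671/0.0416667 → 1 → b; chars fb.

CA23fb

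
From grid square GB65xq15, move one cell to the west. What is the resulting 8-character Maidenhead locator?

GB65xq05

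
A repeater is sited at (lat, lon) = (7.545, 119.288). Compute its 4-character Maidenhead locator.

OJ97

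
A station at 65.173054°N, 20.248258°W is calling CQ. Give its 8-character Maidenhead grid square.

HP95ve01

Add 180° to longitude and 90° to latitude: 159.75174, 155.17305.
Field: lon ⌊159.75174/20⌋ = 7 → H; lat ⌊155.17305/10⌋ = 15 → P.
Square: lon ⌊19.75174/2⌋ = 9; lat ⌊5.17305/1⌋ = 5.
Subsquare: lon ⌊1.75174/0.0833333⌋ = 21 → v; lat ⌊0.17305/0.0416667⌋ = 4 → e.
Extended square: lon ⌊0.00174/0.00833333⌋ = 0; lat ⌊0.00639/0.00416667⌋ = 1.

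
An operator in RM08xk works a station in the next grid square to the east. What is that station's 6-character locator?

Longitude subsquare x = 23; +1 → 24, wraps to 0 = a, carry into square.
Longitude square 0; +1 → 1.
The latitude characters are unchanged.

RM18ak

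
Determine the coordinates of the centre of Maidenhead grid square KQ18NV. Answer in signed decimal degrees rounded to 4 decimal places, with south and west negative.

Field K=10, Q=16: +10·20° lon, +16·10° lat → SW at lon 20°, lat 70°.
Square 1, 8: +1·2° lon, +8·1° lat → SW at lon 22°, lat 78°.
Subsquare n=13, v=21: +13·0.0833333° lon, +21·0.0416667° lat → SW at lon 23.0833°, lat 78.875°.
Cell spans 0.0833333° lon × 0.0416667° lat. Centre is SW corner plus half of each.
latitude 78.8958, longitude 23.1250.

78.8958, 23.1250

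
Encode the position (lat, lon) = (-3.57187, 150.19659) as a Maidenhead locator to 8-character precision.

QI56ck32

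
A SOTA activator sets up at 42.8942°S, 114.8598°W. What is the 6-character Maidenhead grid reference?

Shift to the Maidenhead origin (180°W, 90°S): lon 65.1402, lat 47.1058.
Field: lon ⌊65.1402/20⌋ = 3 → D; lat ⌊47.1058/10⌋ = 4 → E.
Square: lon ⌊5.1402/2⌋ = 2; lat ⌊7.1058/1⌋ = 7.
Subsquare: lon ⌊1.1402/0.0833333⌋ = 13 → n; lat ⌊0.1058/0.0416667⌋ = 2 → c.

DE27nc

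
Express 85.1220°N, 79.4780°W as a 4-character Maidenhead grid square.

Shift to the Maidenhead origin (180°W, 90°S): lon 100.52, lat 175.12.
Field (20°×10°, letters A–R): lon ⌊100.52/20⌋ = 5 → F; lat ⌊175.12/10⌋ = 17 → R.
Square (2°×1°, digits 0–9): lon ⌊0.52/2⌋ = 0; lat ⌊5.12/1⌋ = 5.

FR05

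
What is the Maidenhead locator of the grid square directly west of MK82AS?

Longitude subsquare a = 0; −1 → -1, wraps to 23 = x, carry into square.
Longitude square 8; −1 → 7.
The latitude characters are unchanged.

MK72xs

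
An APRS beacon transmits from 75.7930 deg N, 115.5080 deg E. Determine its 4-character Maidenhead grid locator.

OQ75

Offset from 180°W / 90°S: lon 295.51°, lat 165.79°.
Field (20°×10°, letters A–R): lon ⌊295.51/20⌋ = 14 → O; lat ⌊165.79/10⌋ = 16 → Q.
Square (2°×1°, digits 0–9): lon ⌊15.51/2⌋ = 7; lat ⌊5.79/1⌋ = 5.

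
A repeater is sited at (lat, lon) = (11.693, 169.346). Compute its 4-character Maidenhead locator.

Add 180° to longitude and 90° to latitude: 349.35, 101.69.
Field: 349.35/20 → 17 → R, 101.69/10 → 10 → K; chars RK.
Square: 9.35/2 → 4, 1.69/1 → 1; chars 41.

RK41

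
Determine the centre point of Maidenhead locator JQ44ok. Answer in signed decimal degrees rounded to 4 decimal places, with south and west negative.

Field J=9, Q=16: +9·20° lon, +16·10° lat → SW at lon 0°, lat 70°.
Square 4, 4: +4·2° lon, +4·1° lat → SW at lon 8°, lat 74°.
Subsquare o=14, k=10: +14·0.0833333° lon, +10·0.0416667° lat → SW at lon 9.16667°, lat 74.4167°.
Cell spans 0.0833333° lon × 0.0416667° lat. Centre is SW corner plus half of each.
latitude 74.4375, longitude 9.2083.

74.4375, 9.2083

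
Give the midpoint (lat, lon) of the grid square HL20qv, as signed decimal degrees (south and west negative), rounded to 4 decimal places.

20.8958, -34.6250

Field H=7, L=11: +7·20° lon, +11·10° lat → SW at lon -40°, lat 20°.
Square 2, 0: +2·2° lon, +0·1° lat → SW at lon -36°, lat 20°.
Subsquare q=16, v=21: +16·0.0833333° lon, +21·0.0416667° lat → SW at lon -34.6667°, lat 20.875°.
Cell spans 0.0833333° lon × 0.0416667° lat. Centre is SW corner plus half of each.
latitude 20.8958, longitude -34.6250.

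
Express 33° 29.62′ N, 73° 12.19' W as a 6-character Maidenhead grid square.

FM33jl

Shift to the Maidenhead origin (180°W, 90°S): lon 106.7968, lat 123.4937.
Field: 106.7968/20 → 5 → F, 123.4937/10 → 12 → M; chars FM.
Square: 6.7968/2 → 3, 3.4937/1 → 3; chars 33.
Subsquare: 0.7968/0.0833333 → 9 → j, 0.4937/0.0416667 → 11 → l; chars jl.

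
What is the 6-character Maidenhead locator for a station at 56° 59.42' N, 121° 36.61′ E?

Offset from 180°W / 90°S: lon 301.6102°, lat 146.9903°.
Field: lon ⌊301.6102/20⌋ = 15 → P; lat ⌊146.9903/10⌋ = 14 → O.
Square: lon ⌊1.6102/2⌋ = 0; lat ⌊6.9903/1⌋ = 6.
Subsquare: lon ⌊1.6102/0.0833333⌋ = 19 → t; lat ⌊0.9903/0.0416667⌋ = 23 → x.

PO06tx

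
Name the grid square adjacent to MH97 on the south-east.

NH06

Longitude square 9; +1 → 10, wraps to 0, carry into field.
Longitude field M = 12; +1 → 13 = N.
Latitude square 7; −1 → 6.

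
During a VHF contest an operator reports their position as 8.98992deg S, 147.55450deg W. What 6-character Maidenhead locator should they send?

BI61fa

Add 180° to longitude and 90° to latitude: 32.4455, 81.0101.
Field (20°×10°, letters A–R): 32.4455/20 → 1 → B, 81.0101/10 → 8 → I; chars BI.
Square (2°×1°, digits 0–9): 12.4455/2 → 6, 1.0101/1 → 1; chars 61.
Subsquare (5′×2.5′, letters a–x): 0.4455/0.0833333 → 5 → f, 0.0101/0.0416667 → 0 → a; chars fa.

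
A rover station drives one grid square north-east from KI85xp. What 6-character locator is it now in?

KI95aq

Longitude subsquare x = 23; +1 → 24, wraps to 0 = a, carry into square.
Longitude square 8; +1 → 9.
Latitude subsquare p = 15; +1 → 16 = q.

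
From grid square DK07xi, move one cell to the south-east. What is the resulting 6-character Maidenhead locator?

DK17ah

Longitude subsquare x = 23; +1 → 24, wraps to 0 = a, carry into square.
Longitude square 0; +1 → 1.
Latitude subsquare i = 8; −1 → 7 = h.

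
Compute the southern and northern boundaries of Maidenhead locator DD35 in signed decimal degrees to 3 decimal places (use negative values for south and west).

-55.000, -54.000

Field D=3, D=3: +3·20° lon, +3·10° lat → SW at lon -120°, lat -60°.
Square 3, 5: +3·2° lon, +5·1° lat → SW at lon -114°, lat -55°.
Cell spans 2° lon × 1° lat.
south -55.000, north -54.000.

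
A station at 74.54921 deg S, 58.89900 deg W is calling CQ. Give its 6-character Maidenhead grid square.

GB05nk

Offset from 180°W / 90°S: lon 121.1010°, lat 15.4508°.
Field: 121.1010/20 → 6 → G, 15.4508/10 → 1 → B; chars GB.
Square: 1.1010/2 → 0, 5.4508/1 → 5; chars 05.
Subsquare: 1.1010/0.0833333 → 13 → n, 0.4508/0.0416667 → 10 → k; chars nk.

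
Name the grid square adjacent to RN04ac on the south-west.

QN94xb

Longitude subsquare a = 0; −1 → -1, wraps to 23 = x, carry into square.
Longitude square 0; −1 → -1, wraps to 9, carry into field.
Longitude field R = 17; −1 → 16 = Q.
Latitude subsquare c = 2; −1 → 1 = b.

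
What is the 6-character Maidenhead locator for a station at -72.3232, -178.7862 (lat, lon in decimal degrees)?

Add 180° to longitude and 90° to latitude: 1.2138, 17.6768.
Field: lon ⌊1.2138/20⌋ = 0 → A; lat ⌊17.6768/10⌋ = 1 → B.
Square: lon ⌊1.2138/2⌋ = 0; lat ⌊7.6768/1⌋ = 7.
Subsquare: lon ⌊1.2138/0.0833333⌋ = 14 → o; lat ⌊0.6768/0.0416667⌋ = 16 → q.

AB07oq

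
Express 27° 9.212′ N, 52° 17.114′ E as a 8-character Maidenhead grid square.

LL67dd46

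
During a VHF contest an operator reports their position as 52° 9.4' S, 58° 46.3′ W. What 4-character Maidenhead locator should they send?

GD07

Offset from 180°W / 90°S: lon 121.23°, lat 37.84°.
Field: lon ⌊121.23/20⌋ = 6 → G; lat ⌊37.84/10⌋ = 3 → D.
Square: lon ⌊1.23/2⌋ = 0; lat ⌊7.84/1⌋ = 7.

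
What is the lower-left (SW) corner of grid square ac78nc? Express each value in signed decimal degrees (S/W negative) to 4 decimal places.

-61.9167, -164.9167

Field A=0, C=2: +0·20° lon, +2·10° lat → SW at lon -180°, lat -70°.
Square 7, 8: +7·2° lon, +8·1° lat → SW at lon -166°, lat -62°.
Subsquare n=13, c=2: +13·0.0833333° lon, +2·0.0416667° lat → SW at lon -164.917°, lat -61.9167°.
latitude -61.9167, longitude -164.9167.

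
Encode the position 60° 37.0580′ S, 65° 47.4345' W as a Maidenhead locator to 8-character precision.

Offset from 180°W / 90°S: lon 114.20942°, lat 29.38237°.
Field: 114.20942/20 → 5 → F, 29.38237/10 → 2 → C; chars FC.
Square: 14.20942/2 → 7, 9.38237/1 → 9; chars 79.
Subsquare: 0.20942/0.0833333 → 2 → c, 0.38237/0.0416667 → 9 → j; chars cj.
Extended square: 0.04276/0.00833333 → 5, 0.00737/0.00416667 → 1; chars 51.

FC79cj51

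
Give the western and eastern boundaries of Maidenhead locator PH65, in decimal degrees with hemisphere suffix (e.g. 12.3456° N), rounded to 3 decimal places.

132.000° E, 134.000° E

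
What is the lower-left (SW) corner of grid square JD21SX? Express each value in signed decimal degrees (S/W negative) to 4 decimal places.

-58.0417, 5.5000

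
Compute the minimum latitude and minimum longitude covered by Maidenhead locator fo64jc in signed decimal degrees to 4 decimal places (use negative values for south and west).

Field F=5, O=14: +5·20° lon, +14·10° lat → SW at lon -80°, lat 50°.
Square 6, 4: +6·2° lon, +4·1° lat → SW at lon -68°, lat 54°.
Subsquare j=9, c=2: +9·0.0833333° lon, +2·0.0416667° lat → SW at lon -67.25°, lat 54.0833°.
latitude 54.0833, longitude -67.2500.

54.0833, -67.2500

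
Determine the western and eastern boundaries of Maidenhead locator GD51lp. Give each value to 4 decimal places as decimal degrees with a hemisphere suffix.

Field G=6, D=3: +6·20° lon, +3·10° lat → SW at lon -60°, lat -60°.
Square 5, 1: +5·2° lon, +1·1° lat → SW at lon -50°, lat -59°.
Subsquare l=11, p=15: +11·0.0833333° lon, +15·0.0416667° lat → SW at lon -49.0833°, lat -58.375°.
Cell spans 0.0833333° lon × 0.0416667° lat.
west 49.0833° W, east 49.0000° W.

49.0833° W, 49.0000° W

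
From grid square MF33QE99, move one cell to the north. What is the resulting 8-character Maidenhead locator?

MF33qf90

Latitude extended square 9; +1 → 10, wraps to 0, carry into subsquare.
Latitude subsquare e = 4; +1 → 5 = f.
The longitude characters are unchanged.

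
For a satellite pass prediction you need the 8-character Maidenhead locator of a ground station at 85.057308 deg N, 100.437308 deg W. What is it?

DR95sb73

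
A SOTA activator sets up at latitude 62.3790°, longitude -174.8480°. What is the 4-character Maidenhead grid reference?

Add 180° to longitude and 90° to latitude: 5.15, 152.38.
Field (20°×10°, letters A–R): lon ⌊5.15/20⌋ = 0 → A; lat ⌊152.38/10⌋ = 15 → P.
Square (2°×1°, digits 0–9): lon ⌊5.15/2⌋ = 2; lat ⌊2.38/1⌋ = 2.

AP22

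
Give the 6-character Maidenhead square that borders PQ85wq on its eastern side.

PQ85xq

Longitude subsquare w = 22; +1 → 23 = x.
The latitude characters are unchanged.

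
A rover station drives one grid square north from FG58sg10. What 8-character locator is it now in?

Latitude extended square 0; +1 → 1.
The longitude characters are unchanged.

FG58sg11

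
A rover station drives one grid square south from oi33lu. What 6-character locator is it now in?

OI33lt

Latitude subsquare u = 20; −1 → 19 = t.
The longitude characters are unchanged.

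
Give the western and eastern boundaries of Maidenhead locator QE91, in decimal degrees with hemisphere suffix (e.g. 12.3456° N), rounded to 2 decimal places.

158.00° E, 160.00° E

Field Q=16, E=4: +16·20° lon, +4·10° lat → SW at lon 140°, lat -50°.
Square 9, 1: +9·2° lon, +1·1° lat → SW at lon 158°, lat -49°.
Cell spans 2° lon × 1° lat.
west 158.00° E, east 160.00° E.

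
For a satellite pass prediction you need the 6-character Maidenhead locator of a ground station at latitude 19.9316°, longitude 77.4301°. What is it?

MK89rw

Shift to the Maidenhead origin (180°W, 90°S): lon 257.4301, lat 109.9316.
Field: lon ⌊257.4301/20⌋ = 12 → M; lat ⌊109.9316/10⌋ = 10 → K.
Square: lon ⌊17.4301/2⌋ = 8; lat ⌊9.9316/1⌋ = 9.
Subsquare: lon ⌊1.4301/0.0833333⌋ = 17 → r; lat ⌊0.9316/0.0416667⌋ = 22 → w.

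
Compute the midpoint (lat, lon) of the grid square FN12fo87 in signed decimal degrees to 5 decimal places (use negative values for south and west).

42.61458, -77.51250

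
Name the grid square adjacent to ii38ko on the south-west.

II38jn

Longitude subsquare k = 10; −1 → 9 = j.
Latitude subsquare o = 14; −1 → 13 = n.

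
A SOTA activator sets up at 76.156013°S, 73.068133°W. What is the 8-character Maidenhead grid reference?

FB33lu12

Shift to the Maidenhead origin (180°W, 90°S): lon 106.93187, lat 13.84399.
Field (20°×10°, letters A–R): 106.93187/20 → 5 → F, 13.84399/10 → 1 → B; chars FB.
Square (2°×1°, digits 0–9): 6.93187/2 → 3, 3.84399/1 → 3; chars 33.
Subsquare (5′×2.5′, letters a–x): 0.93187/0.0833333 → 11 → l, 0.84399/0.0416667 → 20 → u; chars lu.
Extended square (30″×15″, digits 0–9): 0.01520/0.00833333 → 1, 0.01065/0.00416667 → 2; chars 12.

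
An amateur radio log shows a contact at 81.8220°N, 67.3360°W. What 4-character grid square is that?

FR61

Add 180° to longitude and 90° to latitude: 112.66, 171.82.
Field: lon ⌊112.66/20⌋ = 5 → F; lat ⌊171.82/10⌋ = 17 → R.
Square: lon ⌊12.66/2⌋ = 6; lat ⌊1.82/1⌋ = 1.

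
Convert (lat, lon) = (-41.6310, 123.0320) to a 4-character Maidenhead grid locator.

PE18

Shift to the Maidenhead origin (180°W, 90°S): lon 303.03, lat 48.37.
Field (20°×10°, letters A–R): lon ⌊303.03/20⌋ = 15 → P; lat ⌊48.37/10⌋ = 4 → E.
Square (2°×1°, digits 0–9): lon ⌊3.03/2⌋ = 1; lat ⌊8.37/1⌋ = 8.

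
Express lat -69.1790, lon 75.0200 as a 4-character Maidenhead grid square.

MC70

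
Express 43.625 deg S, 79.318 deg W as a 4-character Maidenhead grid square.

FE06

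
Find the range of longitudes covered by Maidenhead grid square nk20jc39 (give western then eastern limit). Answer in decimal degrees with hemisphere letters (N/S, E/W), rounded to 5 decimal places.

Field N=13, K=10: +13·20° lon, +10·10° lat → SW at lon 80°, lat 10°.
Square 2, 0: +2·2° lon, +0·1° lat → SW at lon 84°, lat 10°.
Subsquare j=9, c=2: +9·0.0833333° lon, +2·0.0416667° lat → SW at lon 84.75°, lat 10.0833°.
Extended square 3, 9: +3·0.00833333° lon, +9·0.00416667° lat → SW at lon 84.775°, lat 10.1208°.
Cell spans 0.00833333° lon × 0.00416667° lat.
west 84.77500° E, east 84.78333° E.

84.77500° E, 84.78333° E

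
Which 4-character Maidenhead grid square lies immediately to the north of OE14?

Latitude square 4; +1 → 5.
The longitude characters are unchanged.

OE15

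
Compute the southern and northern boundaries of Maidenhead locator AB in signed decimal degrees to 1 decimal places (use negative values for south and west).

-80.0, -70.0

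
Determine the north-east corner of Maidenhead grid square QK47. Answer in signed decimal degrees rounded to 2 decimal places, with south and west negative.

18.00, 150.00

Field Q=16, K=10: +16·20° lon, +10·10° lat → SW at lon 140°, lat 10°.
Square 4, 7: +4·2° lon, +7·1° lat → SW at lon 148°, lat 17°.
Cell spans 2° lon × 1° lat. NE corner is SW corner plus one full cell.
latitude 18.00, longitude 150.00.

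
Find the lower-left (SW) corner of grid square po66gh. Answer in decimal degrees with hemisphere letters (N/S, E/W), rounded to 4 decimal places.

Field P=15, O=14: +15·20° lon, +14·10° lat → SW at lon 120°, lat 50°.
Square 6, 6: +6·2° lon, +6·1° lat → SW at lon 132°, lat 56°.
Subsquare g=6, h=7: +6·0.0833333° lon, +7·0.0416667° lat → SW at lon 132.5°, lat 56.2917°.
latitude 56.2917° N, longitude 132.5000° E.

56.2917° N, 132.5000° E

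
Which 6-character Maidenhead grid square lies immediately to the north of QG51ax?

QG52aa

Latitude subsquare x = 23; +1 → 24, wraps to 0 = a, carry into square.
Latitude square 1; +1 → 2.
The longitude characters are unchanged.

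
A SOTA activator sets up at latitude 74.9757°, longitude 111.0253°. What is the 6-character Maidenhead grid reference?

OQ54mx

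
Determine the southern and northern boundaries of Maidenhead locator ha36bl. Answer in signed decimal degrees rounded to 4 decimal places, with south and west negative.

-83.5417, -83.5000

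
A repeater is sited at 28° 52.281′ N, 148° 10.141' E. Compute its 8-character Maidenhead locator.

Shift to the Maidenhead origin (180°W, 90°S): lon 328.16902, lat 118.87135.
Field: lon ⌊328.16902/20⌋ = 16 → Q; lat ⌊118.87135/10⌋ = 11 → L.
Square: lon ⌊8.16902/2⌋ = 4; lat ⌊8.87135/1⌋ = 8.
Subsquare: lon ⌊0.16902/0.0833333⌋ = 2 → c; lat ⌊0.87135/0.0416667⌋ = 20 → u.
Extended square: lon ⌊0.00235/0.00833333⌋ = 0; lat ⌊0.03802/0.00416667⌋ = 9.

QL48cu09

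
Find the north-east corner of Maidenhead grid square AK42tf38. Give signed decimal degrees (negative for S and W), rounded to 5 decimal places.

Field A=0, K=10: +0·20° lon, +10·10° lat → SW at lon -180°, lat 10°.
Square 4, 2: +4·2° lon, +2·1° lat → SW at lon -172°, lat 12°.
Subsquare t=19, f=5: +19·0.0833333° lon, +5·0.0416667° lat → SW at lon -170.417°, lat 12.2083°.
Extended square 3, 8: +3·0.00833333° lon, +8·0.00416667° lat → SW at lon -170.392°, lat 12.2417°.
Cell spans 0.00833333° lon × 0.00416667° lat. NE corner is SW corner plus one full cell.
latitude 12.24583, longitude -170.38333.

12.24583, -170.38333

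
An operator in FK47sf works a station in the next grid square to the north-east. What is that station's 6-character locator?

FK47tg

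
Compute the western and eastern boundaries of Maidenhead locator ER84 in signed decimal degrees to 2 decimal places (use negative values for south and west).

-84.00, -82.00

Field E=4, R=17: +4·20° lon, +17·10° lat → SW at lon -100°, lat 80°.
Square 8, 4: +8·2° lon, +4·1° lat → SW at lon -84°, lat 84°.
Cell spans 2° lon × 1° lat.
west -84.00, east -82.00.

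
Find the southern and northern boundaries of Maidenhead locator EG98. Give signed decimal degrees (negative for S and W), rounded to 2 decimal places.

-22.00, -21.00

Field E=4, G=6: +4·20° lon, +6·10° lat → SW at lon -100°, lat -30°.
Square 9, 8: +9·2° lon, +8·1° lat → SW at lon -82°, lat -22°.
Cell spans 2° lon × 1° lat.
south -22.00, north -21.00.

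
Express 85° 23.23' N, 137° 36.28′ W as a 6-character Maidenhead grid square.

Offset from 180°W / 90°S: lon 42.3953°, lat 175.3872°.
Field: 42.3953/20 → 2 → C, 175.3872/10 → 17 → R; chars CR.
Square: 2.3953/2 → 1, 5.3872/1 → 5; chars 15.
Subsquare: 0.3953/0.0833333 → 4 → e, 0.3872/0.0416667 → 9 → j; chars ej.

CR15ej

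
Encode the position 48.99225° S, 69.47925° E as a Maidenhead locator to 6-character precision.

Add 180° to longitude and 90° to latitude: 249.4792, 41.0078.
Field: 249.4792/20 → 12 → M, 41.0078/10 → 4 → E; chars ME.
Square: 9.4792/2 → 4, 1.0078/1 → 1; chars 41.
Subsquare: 1.4792/0.0833333 → 17 → r, 0.0078/0.0416667 → 0 → a; chars ra.

ME41ra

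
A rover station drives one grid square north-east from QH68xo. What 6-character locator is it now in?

QH78ap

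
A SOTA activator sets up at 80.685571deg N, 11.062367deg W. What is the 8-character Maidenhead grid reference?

IR40lq24

Shift to the Maidenhead origin (180°W, 90°S): lon 168.93763, lat 170.68557.
Field: 168.93763/20 → 8 → I, 170.68557/10 → 17 → R; chars IR.
Square: 8.93763/2 → 4, 0.68557/1 → 0; chars 40.
Subsquare: 0.93763/0.0833333 → 11 → l, 0.68557/0.0416667 → 16 → q; chars lq.
Extended square: 0.02097/0.00833333 → 2, 0.01890/0.00416667 → 4; chars 24.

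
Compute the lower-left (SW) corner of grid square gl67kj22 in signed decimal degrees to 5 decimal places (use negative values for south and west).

27.38333, -47.15000

Field G=6, L=11: +6·20° lon, +11·10° lat → SW at lon -60°, lat 20°.
Square 6, 7: +6·2° lon, +7·1° lat → SW at lon -48°, lat 27°.
Subsquare k=10, j=9: +10·0.0833333° lon, +9·0.0416667° lat → SW at lon -47.1667°, lat 27.375°.
Extended square 2, 2: +2·0.00833333° lon, +2·0.00416667° lat → SW at lon -47.15°, lat 27.3833°.
latitude 27.38333, longitude -47.15000.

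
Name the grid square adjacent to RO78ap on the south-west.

RO68xo

Longitude subsquare a = 0; −1 → -1, wraps to 23 = x, carry into square.
Longitude square 7; −1 → 6.
Latitude subsquare p = 15; −1 → 14 = o.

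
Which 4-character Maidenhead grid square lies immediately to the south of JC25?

Latitude square 5; −1 → 4.
The longitude characters are unchanged.

JC24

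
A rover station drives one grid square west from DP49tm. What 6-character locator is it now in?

Longitude subsquare t = 19; −1 → 18 = s.
The latitude characters are unchanged.

DP49sm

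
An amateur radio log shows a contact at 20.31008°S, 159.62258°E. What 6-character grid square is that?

QG99tq

Add 180° to longitude and 90° to latitude: 339.6226, 69.6899.
Field: lon ⌊339.6226/20⌋ = 16 → Q; lat ⌊69.6899/10⌋ = 6 → G.
Square: lon ⌊19.6226/2⌋ = 9; lat ⌊9.6899/1⌋ = 9.
Subsquare: lon ⌊1.6226/0.0833333⌋ = 19 → t; lat ⌊0.6899/0.0416667⌋ = 16 → q.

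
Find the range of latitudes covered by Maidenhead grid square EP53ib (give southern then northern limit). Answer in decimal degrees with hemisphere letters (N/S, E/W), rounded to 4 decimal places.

Field E=4, P=15: +4·20° lon, +15·10° lat → SW at lon -100°, lat 60°.
Square 5, 3: +5·2° lon, +3·1° lat → SW at lon -90°, lat 63°.
Subsquare i=8, b=1: +8·0.0833333° lon, +1·0.0416667° lat → SW at lon -89.3333°, lat 63.0417°.
Cell spans 0.0833333° lon × 0.0416667° lat.
south 63.0417° N, north 63.0833° N.

63.0417° N, 63.0833° N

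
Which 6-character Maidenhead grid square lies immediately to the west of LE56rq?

LE56qq

Longitude subsquare r = 17; −1 → 16 = q.
The latitude characters are unchanged.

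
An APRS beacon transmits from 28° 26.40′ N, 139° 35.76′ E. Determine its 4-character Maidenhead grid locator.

PL98

Offset from 180°W / 90°S: lon 319.60°, lat 118.44°.
Field: 319.60/20 → 15 → P, 118.44/10 → 11 → L; chars PL.
Square: 19.60/2 → 9, 8.44/1 → 8; chars 98.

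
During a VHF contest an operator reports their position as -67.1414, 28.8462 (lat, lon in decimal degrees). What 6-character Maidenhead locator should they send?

Shift to the Maidenhead origin (180°W, 90°S): lon 208.8462, lat 22.8586.
Field (20°×10°, letters A–R): 208.8462/20 → 10 → K, 22.8586/10 → 2 → C; chars KC.
Square (2°×1°, digits 0–9): 8.8462/2 → 4, 2.8586/1 → 2; chars 42.
Subsquare (5′×2.5′, letters a–x): 0.8462/0.0833333 → 10 → k, 0.8586/0.0416667 → 20 → u; chars ku.

KC42ku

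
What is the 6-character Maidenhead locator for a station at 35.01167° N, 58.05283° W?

Shift to the Maidenhead origin (180°W, 90°S): lon 121.9472, lat 125.0117.
Field: 121.9472/20 → 6 → G, 125.0117/10 → 12 → M; chars GM.
Square: 1.9472/2 → 0, 5.0117/1 → 5; chars 05.
Subsquare: 1.9472/0.0833333 → 23 → x, 0.0117/0.0416667 → 0 → a; chars xa.

GM05xa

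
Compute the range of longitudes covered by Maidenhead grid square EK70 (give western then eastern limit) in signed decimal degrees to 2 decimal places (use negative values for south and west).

Field E=4, K=10: +4·20° lon, +10·10° lat → SW at lon -100°, lat 10°.
Square 7, 0: +7·2° lon, +0·1° lat → SW at lon -86°, lat 10°.
Cell spans 2° lon × 1° lat.
west -86.00, east -84.00.

-86.00, -84.00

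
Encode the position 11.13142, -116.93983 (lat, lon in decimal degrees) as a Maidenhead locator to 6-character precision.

Add 180° to longitude and 90° to latitude: 63.0602, 101.1314.
Field: lon ⌊63.0602/20⌋ = 3 → D; lat ⌊101.1314/10⌋ = 10 → K.
Square: lon ⌊3.0602/2⌋ = 1; lat ⌊1.1314/1⌋ = 1.
Subsquare: lon ⌊1.0602/0.0833333⌋ = 12 → m; lat ⌊0.1314/0.0416667⌋ = 3 → d.

DK11md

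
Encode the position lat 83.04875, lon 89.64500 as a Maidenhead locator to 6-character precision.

NR43tb

Add 180° to longitude and 90° to latitude: 269.6450, 173.0487.
Field: lon ⌊269.6450/20⌋ = 13 → N; lat ⌊173.0487/10⌋ = 17 → R.
Square: lon ⌊9.6450/2⌋ = 4; lat ⌊3.0487/1⌋ = 3.
Subsquare: lon ⌊1.6450/0.0833333⌋ = 19 → t; lat ⌊0.0487/0.0416667⌋ = 1 → b.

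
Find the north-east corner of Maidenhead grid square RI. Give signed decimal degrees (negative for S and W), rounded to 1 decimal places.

0.0, 180.0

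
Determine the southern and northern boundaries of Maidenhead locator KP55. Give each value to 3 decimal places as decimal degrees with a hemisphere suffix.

Field K=10, P=15: +10·20° lon, +15·10° lat → SW at lon 20°, lat 60°.
Square 5, 5: +5·2° lon, +5·1° lat → SW at lon 30°, lat 65°.
Cell spans 2° lon × 1° lat.
south 65.000° N, north 66.000° N.

65.000° N, 66.000° N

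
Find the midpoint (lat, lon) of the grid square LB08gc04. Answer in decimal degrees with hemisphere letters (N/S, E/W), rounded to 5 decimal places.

71.89792° S, 40.50417° E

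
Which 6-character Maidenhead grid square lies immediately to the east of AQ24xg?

AQ34ag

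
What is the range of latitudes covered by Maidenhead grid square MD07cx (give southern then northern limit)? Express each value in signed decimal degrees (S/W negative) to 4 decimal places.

Field M=12, D=3: +12·20° lon, +3·10° lat → SW at lon 60°, lat -60°.
Square 0, 7: +0·2° lon, +7·1° lat → SW at lon 60°, lat -53°.
Subsquare c=2, x=23: +2·0.0833333° lon, +23·0.0416667° lat → SW at lon 60.1667°, lat -52.0417°.
Cell spans 0.0833333° lon × 0.0416667° lat.
south -52.0417, north -52.0000.

-52.0417, -52.0000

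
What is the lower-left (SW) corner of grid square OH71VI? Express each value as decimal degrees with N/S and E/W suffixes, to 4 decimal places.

18.6667° S, 115.7500° E

Field O=14, H=7: +14·20° lon, +7·10° lat → SW at lon 100°, lat -20°.
Square 7, 1: +7·2° lon, +1·1° lat → SW at lon 114°, lat -19°.
Subsquare v=21, i=8: +21·0.0833333° lon, +8·0.0416667° lat → SW at lon 115.75°, lat -18.6667°.
latitude 18.6667° S, longitude 115.7500° E.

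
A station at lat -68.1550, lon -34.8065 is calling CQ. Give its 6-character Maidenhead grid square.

Shift to the Maidenhead origin (180°W, 90°S): lon 145.1935, lat 21.8450.
Field (20°×10°, letters A–R): lon ⌊145.1935/20⌋ = 7 → H; lat ⌊21.8450/10⌋ = 2 → C.
Square (2°×1°, digits 0–9): lon ⌊5.1935/2⌋ = 2; lat ⌊1.8450/1⌋ = 1.
Subsquare (5′×2.5′, letters a–x): lon ⌊1.1935/0.0833333⌋ = 14 → o; lat ⌊0.8450/0.0416667⌋ = 20 → u.

HC21ou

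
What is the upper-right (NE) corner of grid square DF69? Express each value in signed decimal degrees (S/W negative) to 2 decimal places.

-30.00, -106.00

Field D=3, F=5: +3·20° lon, +5·10° lat → SW at lon -120°, lat -40°.
Square 6, 9: +6·2° lon, +9·1° lat → SW at lon -108°, lat -31°.
Cell spans 2° lon × 1° lat. NE corner is SW corner plus one full cell.
latitude -30.00, longitude -106.00.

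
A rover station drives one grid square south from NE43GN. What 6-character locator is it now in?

NE43gm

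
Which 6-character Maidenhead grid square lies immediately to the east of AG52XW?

AG62aw

Longitude subsquare x = 23; +1 → 24, wraps to 0 = a, carry into square.
Longitude square 5; +1 → 6.
The latitude characters are unchanged.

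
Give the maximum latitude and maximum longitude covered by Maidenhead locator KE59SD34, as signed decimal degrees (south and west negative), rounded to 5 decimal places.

Field K=10, E=4: +10·20° lon, +4·10° lat → SW at lon 20°, lat -50°.
Square 5, 9: +5·2° lon, +9·1° lat → SW at lon 30°, lat -41°.
Subsquare s=18, d=3: +18·0.0833333° lon, +3·0.0416667° lat → SW at lon 31.5°, lat -40.875°.
Extended square 3, 4: +3·0.00833333° lon, +4·0.00416667° lat → SW at lon 31.525°, lat -40.8583°.
Cell spans 0.00833333° lon × 0.00416667° lat. NE corner is SW corner plus one full cell.
latitude -40.85417, longitude 31.53333.

-40.85417, 31.53333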